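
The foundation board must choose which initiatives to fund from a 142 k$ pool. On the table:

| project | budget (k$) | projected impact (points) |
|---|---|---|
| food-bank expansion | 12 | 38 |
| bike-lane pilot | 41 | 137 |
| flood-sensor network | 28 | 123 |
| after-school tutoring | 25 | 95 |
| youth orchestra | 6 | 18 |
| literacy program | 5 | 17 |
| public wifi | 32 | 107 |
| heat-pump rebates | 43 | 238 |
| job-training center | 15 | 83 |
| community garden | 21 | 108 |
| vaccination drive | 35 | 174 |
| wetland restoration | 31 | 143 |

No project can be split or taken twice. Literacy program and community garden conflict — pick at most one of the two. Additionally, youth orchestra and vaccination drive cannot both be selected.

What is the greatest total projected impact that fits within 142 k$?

Flood-sensor network + heat-pump rebates + job-training center + community garden + vaccination drive uses 142 of the 142 k$ and totals 726.
No other feasible combination exceeds 726.

726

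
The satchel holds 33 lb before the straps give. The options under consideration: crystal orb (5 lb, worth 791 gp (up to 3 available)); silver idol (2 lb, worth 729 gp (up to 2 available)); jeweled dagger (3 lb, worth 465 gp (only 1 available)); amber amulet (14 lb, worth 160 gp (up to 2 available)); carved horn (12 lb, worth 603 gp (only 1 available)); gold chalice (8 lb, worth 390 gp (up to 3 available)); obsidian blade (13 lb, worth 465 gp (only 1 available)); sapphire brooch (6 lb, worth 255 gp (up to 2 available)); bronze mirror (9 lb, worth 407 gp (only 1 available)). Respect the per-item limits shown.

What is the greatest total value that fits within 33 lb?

The ratio heuristic lands on 3×crystal orb + 2×silver idol + jeweled dagger + gold chalice (4686) but leaves 3 lb idle.
The 8 lb tied up in gold chalice is better spent on bronze mirror — total rises to 4703 (31 lb).
Every other selection either busts 33 lb or exceeds an availability limit or fails to beat 4703.

4703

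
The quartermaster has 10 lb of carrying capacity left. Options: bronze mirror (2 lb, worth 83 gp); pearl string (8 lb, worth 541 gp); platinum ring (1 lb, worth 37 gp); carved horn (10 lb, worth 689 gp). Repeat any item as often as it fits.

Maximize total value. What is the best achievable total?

689

Ranking by ratio (value/lb): carved horn 68.90, pearl string 67.62, bronze mirror 41.50.
Taking carved horn: 10 lb used, 689 in value.
Nothing else within 10 lb beats 689.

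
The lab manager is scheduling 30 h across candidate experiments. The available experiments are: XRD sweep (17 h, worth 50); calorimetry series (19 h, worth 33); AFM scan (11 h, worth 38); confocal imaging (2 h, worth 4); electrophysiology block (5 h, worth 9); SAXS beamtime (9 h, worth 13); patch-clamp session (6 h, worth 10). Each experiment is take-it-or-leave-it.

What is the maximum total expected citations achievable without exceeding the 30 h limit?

92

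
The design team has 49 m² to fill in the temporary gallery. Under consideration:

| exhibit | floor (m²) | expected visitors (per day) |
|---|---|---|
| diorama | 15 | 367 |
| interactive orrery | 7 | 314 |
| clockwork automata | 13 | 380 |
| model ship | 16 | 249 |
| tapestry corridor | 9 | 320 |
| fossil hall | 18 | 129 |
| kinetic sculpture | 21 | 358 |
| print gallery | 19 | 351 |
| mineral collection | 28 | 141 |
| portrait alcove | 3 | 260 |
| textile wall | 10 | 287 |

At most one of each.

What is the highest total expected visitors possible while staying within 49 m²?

The ratio heuristic lands on interactive orrery + clockwork automata + tapestry corridor + portrait alcove + textile wall (1561) but leaves 7 m² idle.
Dropping textile wall frees 10 m²; slotting in diorama (15 m²) lifts the total to 1641 at 47 m².
The closest alternative, diorama + interactive orrery + clockwork automata + portrait alcove + textile wall, reaches only 1608.

1641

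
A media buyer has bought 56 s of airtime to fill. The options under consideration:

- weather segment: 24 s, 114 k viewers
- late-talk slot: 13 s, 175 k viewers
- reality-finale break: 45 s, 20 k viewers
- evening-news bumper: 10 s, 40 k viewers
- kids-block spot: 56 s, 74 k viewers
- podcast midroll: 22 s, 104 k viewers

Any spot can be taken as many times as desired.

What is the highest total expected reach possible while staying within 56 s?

700

Taking 4×late-talk slot: 52 s used, 700 in expected reach.
The spare 4 s is too small for any remaining spot, and no exchange beats 700.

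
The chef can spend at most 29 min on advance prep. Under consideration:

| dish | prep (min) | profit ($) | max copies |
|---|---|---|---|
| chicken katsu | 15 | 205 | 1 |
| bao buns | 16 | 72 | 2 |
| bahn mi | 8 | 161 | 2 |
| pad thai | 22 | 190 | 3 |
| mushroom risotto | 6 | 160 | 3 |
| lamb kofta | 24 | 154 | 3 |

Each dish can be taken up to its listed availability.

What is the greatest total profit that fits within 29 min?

The ratio heuristic lands on bahn mi + 3×mushroom risotto (641) but leaves 3 min idle.
Replace mushroom risotto with bahn mi: the trade gains 1 net, giving 642 at 28 min.
That's the maximum — no swap from here does better than 642.

642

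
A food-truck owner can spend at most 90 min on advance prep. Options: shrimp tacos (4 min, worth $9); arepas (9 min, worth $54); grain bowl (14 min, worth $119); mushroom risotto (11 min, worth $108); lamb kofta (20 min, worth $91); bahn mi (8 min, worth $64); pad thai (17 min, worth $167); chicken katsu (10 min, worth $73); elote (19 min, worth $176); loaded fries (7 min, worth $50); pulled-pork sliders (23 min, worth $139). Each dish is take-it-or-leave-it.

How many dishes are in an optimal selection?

Best achievable profit is 766.
shrimp tacos + grain bowl + mushroom risotto + bahn mi + pad thai + chicken katsu + elote + loaded fries hits 766 at 90 min.
Any selection reaching 766 contains exactly 8 dishes.

8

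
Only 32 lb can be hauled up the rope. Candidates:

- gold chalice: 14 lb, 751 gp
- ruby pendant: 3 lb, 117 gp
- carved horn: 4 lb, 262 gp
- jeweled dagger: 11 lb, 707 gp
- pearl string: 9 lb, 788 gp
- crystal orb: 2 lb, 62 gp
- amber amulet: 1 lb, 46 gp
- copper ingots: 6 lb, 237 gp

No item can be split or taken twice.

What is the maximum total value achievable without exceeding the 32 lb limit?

Greedy by ratio would take carved horn + jeweled dagger + pearl string + amber amulet + copper ingots: 31 lb used, total 2040.
The 1 lb tied up in amber amulet is better spent on crystal orb — total rises to 2056 (32 lb).
No other feasible combination exceeds 2056.

2056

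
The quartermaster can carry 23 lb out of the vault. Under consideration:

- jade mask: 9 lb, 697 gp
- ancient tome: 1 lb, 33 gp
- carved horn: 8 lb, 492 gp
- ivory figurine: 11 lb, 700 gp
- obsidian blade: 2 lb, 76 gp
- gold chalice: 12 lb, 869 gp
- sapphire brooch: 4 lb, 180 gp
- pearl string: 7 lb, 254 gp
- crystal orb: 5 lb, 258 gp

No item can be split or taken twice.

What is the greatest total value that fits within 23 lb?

Jade mask + obsidian blade + gold chalice uses 23 of the 23 lb and totals 1642.
An exhaustive check of the 512 subsets confirms 1642.

1642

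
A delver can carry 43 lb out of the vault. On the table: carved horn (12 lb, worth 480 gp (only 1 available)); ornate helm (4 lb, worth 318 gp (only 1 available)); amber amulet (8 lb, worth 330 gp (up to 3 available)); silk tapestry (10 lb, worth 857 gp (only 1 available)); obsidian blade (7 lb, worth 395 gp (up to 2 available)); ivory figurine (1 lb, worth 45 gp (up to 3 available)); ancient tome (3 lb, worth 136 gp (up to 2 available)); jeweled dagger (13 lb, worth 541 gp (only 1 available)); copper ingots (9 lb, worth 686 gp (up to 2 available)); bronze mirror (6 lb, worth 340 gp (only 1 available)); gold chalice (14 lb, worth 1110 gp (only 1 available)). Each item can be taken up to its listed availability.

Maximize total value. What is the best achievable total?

Greedy by ratio would take ornate helm + silk tapestry + copper ingots + bronze mirror + gold chalice: 43 lb used, total 3311.
The 10 lb tied up in ornate helm and bronze mirror is better spent on ivory figurine + copper ingots — total rises to 3384 (43 lb).
That's the maximum — no swap from here does better than 3384.

3384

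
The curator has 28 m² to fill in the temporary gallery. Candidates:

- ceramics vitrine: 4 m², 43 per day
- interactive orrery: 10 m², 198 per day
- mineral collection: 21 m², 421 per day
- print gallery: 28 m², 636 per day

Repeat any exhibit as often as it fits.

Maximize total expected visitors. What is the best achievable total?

By expected visitors per m²: print gallery 22.71, mineral collection 20.05, interactive orrery 19.80 lead.
Best packing: print gallery — 28 m², 636 total.
That's the maximum — no swap from here does better than 636.

636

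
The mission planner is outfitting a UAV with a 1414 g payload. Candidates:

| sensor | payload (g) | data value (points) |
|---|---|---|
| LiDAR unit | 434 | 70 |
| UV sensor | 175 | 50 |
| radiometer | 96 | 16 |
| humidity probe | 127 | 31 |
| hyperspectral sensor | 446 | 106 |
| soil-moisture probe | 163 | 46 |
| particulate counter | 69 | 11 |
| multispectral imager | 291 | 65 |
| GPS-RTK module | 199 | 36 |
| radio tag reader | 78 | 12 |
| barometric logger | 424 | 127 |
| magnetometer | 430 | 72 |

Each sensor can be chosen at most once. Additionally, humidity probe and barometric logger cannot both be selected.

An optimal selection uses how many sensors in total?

5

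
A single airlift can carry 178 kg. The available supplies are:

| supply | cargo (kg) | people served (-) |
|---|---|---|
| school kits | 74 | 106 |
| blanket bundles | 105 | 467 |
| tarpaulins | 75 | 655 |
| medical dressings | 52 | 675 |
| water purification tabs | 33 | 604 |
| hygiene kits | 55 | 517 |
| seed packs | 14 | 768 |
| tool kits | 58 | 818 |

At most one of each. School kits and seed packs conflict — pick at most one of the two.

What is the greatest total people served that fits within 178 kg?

Ranking by ratio (people served/kg): seed packs 54.86, water purification tabs 18.30, tool kits 14.10.
Medical dressings + water purification tabs + seed packs + tool kits uses 157 of the 178 kg and totals 2865.
Every other selection either busts 178 kg or breaks a pairing rule or fails to beat 2865.

2865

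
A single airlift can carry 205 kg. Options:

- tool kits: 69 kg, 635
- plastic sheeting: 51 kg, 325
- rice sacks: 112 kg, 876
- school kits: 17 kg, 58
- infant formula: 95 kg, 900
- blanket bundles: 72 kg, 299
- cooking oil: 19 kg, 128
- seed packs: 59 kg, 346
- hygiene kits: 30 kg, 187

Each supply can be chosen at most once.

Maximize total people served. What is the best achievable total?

1722

By people served per kg: infant formula 9.47, tool kits 9.20, rice sacks 7.82 lead.
A density-first pass picks tool kits + school kits + infant formula + cooking oil — 1721 at 200 kg.
Dropping school kits and cooking oil frees 36 kg; slotting in hygiene kits (30 kg) lifts the total to 1722 at 194 kg.
That's the maximum — no swap from here does better than 1722.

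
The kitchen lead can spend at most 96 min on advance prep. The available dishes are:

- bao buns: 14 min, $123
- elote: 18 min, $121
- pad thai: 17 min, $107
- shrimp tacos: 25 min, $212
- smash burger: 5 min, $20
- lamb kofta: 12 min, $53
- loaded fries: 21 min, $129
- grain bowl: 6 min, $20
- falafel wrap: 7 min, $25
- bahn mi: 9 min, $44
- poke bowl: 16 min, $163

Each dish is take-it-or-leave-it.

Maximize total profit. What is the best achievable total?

A density-first pass picks bao buns + elote + pad thai + shrimp tacos + smash burger + poke bowl — 746 at 95 min.
The 22 min tied up in pad thai and smash burger is better spent on loaded fries — total rises to 748 (94 min).

748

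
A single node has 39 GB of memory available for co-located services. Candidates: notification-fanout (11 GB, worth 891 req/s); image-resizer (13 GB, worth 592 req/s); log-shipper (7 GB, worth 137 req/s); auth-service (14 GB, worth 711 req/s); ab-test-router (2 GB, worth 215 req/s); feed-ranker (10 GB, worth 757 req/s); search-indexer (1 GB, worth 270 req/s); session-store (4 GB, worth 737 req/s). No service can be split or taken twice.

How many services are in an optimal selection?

5

The maximum throughput within 39 GB is 3247.
notification-fanout + image-resizer + feed-ranker + search-indexer + session-store hits 3247 at 39 GB.
All optima have 5 services.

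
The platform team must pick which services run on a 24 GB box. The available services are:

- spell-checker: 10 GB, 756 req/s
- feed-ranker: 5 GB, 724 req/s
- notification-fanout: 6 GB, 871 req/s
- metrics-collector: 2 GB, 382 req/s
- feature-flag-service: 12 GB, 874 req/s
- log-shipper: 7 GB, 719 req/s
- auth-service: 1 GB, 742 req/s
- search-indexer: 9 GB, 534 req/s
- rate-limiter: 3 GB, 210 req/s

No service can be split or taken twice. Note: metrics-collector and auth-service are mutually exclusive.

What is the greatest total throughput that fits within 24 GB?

By throughput per GB: auth-service 742.00, metrics-collector 191.00, notification-fanout 145.17, feed-ranker 144.80 lead.
Feed-ranker + notification-fanout + log-shipper + auth-service + rate-limiter uses 22 of the 24 GB and totals 3266.

3266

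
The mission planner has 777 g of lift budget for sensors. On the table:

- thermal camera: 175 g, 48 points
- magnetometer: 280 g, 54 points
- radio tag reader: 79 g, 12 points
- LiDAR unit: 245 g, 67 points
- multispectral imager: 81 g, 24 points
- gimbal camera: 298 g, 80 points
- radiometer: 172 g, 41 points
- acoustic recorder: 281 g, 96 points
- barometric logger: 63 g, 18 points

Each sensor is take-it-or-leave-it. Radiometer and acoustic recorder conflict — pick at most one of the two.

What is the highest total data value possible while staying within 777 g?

Taking thermal camera + LiDAR unit + acoustic recorder + barometric logger: 764 g used, 229 in data value.
The spare 13 g is too small for any remaining sensor, and no feasible exchange beats 229.

229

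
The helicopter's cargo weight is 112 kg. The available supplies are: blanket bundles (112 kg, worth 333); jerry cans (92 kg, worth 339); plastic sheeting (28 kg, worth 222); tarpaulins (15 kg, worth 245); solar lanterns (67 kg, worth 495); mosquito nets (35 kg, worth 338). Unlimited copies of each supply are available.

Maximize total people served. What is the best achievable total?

By people served per kg: tarpaulins 16.33, mosquito nets 9.66, plastic sheeting 7.93 lead.
Taking 7×tarpaulins: 105 kg used, 1715 in people served.

1715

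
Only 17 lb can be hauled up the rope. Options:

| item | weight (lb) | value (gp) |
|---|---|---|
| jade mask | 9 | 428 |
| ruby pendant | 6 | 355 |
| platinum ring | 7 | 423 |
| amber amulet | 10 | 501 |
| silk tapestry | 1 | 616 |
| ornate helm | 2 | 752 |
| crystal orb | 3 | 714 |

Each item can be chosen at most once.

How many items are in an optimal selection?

4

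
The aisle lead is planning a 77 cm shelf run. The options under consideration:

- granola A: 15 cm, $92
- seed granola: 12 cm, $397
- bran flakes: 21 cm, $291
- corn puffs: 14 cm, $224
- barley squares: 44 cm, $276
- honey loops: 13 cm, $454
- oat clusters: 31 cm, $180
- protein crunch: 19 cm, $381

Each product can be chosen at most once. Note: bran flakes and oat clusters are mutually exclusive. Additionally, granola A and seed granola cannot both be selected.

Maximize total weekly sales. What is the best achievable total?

1523

Density check — honey loops 34.92, seed granola 33.08, protein crunch 20.05 are the best per cm.
Best packing: seed granola + bran flakes + honey loops + protein crunch — 65 cm, 1523 total.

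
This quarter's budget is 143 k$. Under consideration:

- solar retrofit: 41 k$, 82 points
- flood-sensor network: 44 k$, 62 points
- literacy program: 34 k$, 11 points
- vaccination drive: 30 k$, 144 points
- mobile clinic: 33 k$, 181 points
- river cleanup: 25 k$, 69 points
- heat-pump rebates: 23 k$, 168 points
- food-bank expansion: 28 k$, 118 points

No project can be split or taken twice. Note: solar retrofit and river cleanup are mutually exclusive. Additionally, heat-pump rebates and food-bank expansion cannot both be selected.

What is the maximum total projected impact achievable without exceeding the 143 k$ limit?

Ranking by ratio (projected impact/k$): heat-pump rebates 7.30, mobile clinic 5.48, vaccination drive 4.80.
Solar retrofit + vaccination drive + mobile clinic + heat-pump rebates uses 127 of the 143 k$ and totals 575.
That's the maximum — no feasible swap from here does better than 575.

575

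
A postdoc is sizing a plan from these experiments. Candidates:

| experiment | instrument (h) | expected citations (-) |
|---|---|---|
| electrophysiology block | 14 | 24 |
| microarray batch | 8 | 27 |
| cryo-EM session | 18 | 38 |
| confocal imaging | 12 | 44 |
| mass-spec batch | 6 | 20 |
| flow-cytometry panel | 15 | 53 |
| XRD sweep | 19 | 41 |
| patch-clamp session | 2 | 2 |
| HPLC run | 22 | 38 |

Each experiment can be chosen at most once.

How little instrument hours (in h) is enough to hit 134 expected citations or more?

Look for the lowest-instrument combination reaching 134.
microarray batch + confocal imaging + mass-spec batch + flow-cytometry panel reaches 144 using 41 h.
No combination under 41 h hits 134.

41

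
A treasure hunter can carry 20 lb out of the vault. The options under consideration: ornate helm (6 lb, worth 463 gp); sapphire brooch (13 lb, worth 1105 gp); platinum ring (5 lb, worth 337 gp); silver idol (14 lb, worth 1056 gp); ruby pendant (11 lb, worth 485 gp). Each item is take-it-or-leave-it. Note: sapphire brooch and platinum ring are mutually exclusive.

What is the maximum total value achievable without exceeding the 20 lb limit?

1568

The ratio ordering already packs tightly: ornate helm + sapphire brooch, 19 lb, 1568.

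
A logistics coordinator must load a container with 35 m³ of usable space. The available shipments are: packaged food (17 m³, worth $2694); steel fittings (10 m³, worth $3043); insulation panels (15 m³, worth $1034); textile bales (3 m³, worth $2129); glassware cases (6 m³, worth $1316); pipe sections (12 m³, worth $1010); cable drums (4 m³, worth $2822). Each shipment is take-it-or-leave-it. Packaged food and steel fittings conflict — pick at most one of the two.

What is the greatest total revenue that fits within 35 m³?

Best packing: steel fittings + textile bales + glassware cases + pipe sections + cable drums — 35 m³, 10320 total.
Every other selection either busts 35 m³ or breaks a pairing rule or fails to beat 10320.

10320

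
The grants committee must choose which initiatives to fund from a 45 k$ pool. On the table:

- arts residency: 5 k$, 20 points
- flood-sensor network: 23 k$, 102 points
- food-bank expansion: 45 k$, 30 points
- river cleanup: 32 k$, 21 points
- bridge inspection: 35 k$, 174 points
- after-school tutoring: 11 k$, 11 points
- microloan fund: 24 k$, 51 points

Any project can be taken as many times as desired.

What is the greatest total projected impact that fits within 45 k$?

By projected impact per k$: bridge inspection 4.97, flood-sensor network 4.43, arts residency 4.00 lead.
Taking 2×arts residency + bridge inspection: 45 k$ used, 214 in projected impact.
That's the maximum — no swap from here does better than 214.

214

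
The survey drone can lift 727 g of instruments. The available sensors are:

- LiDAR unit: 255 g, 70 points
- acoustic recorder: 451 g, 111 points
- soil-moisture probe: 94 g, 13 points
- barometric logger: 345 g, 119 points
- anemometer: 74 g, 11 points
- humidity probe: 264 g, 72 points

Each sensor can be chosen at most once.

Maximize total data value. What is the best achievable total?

A density-first pass picks LiDAR unit + barometric logger + anemometer — 200 at 674 g.
The 329 g tied up in LiDAR unit and anemometer is better spent on soil-moisture probe + humidity probe — total rises to 204 (703 g).
Next best is LiDAR unit + soil-moisture probe + barometric logger at 202 (694 g) — short by 2.

204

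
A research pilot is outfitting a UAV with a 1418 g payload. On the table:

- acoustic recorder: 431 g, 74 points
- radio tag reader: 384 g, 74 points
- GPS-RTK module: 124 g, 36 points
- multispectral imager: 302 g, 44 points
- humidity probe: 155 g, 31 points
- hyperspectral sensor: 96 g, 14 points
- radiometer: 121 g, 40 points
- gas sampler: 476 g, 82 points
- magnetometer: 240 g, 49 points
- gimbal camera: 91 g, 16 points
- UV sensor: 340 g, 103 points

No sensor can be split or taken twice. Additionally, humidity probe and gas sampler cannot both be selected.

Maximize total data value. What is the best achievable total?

333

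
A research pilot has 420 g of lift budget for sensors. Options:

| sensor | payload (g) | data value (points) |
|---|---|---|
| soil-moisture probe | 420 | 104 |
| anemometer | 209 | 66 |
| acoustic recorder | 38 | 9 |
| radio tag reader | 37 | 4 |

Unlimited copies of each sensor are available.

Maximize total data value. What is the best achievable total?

2×anemometer uses 418 of the 420 g and totals 132.

132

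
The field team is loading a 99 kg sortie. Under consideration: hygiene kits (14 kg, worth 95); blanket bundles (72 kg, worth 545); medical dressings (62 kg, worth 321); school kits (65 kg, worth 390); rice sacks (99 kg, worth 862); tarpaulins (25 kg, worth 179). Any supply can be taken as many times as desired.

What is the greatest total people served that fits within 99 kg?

862

By people served per kg: rice sacks 8.71, blanket bundles 7.57, tarpaulins 7.16, hygiene kits 6.79 lead.
Best packing: rice sacks — 99 kg, 862 total.
That's the maximum — no swap from here does better than 862.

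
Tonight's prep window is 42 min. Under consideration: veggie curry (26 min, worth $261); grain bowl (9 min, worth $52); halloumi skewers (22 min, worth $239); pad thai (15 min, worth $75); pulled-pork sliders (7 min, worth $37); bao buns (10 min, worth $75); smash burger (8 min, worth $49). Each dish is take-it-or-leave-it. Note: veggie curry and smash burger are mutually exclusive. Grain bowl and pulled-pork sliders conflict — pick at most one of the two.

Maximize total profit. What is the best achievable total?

366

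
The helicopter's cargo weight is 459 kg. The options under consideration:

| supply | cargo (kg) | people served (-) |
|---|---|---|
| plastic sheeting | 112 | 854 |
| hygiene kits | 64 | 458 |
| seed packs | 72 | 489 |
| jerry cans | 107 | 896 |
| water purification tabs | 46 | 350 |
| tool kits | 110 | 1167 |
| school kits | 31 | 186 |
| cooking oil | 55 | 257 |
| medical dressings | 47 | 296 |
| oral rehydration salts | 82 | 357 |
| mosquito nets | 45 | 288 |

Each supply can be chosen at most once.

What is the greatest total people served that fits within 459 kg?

3756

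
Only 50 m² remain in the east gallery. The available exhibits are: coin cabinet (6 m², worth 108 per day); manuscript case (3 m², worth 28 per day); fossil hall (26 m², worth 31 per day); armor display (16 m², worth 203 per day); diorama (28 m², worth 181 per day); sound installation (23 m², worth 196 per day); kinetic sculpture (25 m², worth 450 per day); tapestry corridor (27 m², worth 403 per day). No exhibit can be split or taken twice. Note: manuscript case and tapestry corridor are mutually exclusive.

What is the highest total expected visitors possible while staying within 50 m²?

789

Ranking by ratio (expected visitors/m²): coin cabinet 18.00, kinetic sculpture 18.00, tapestry corridor 14.93, armor display 12.69.
Coin cabinet + manuscript case + armor display + kinetic sculpture uses 50 of the 50 m² and totals 789.
An exhaustive check of the 256 subsets confirms 789.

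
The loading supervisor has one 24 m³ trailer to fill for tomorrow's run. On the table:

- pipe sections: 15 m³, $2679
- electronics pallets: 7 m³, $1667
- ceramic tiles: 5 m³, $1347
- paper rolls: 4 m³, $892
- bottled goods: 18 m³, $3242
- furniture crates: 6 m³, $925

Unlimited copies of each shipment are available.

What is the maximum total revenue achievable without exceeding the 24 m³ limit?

Ranking by ratio (revenue/m³): ceramic tiles 269.40, electronics pallets 238.14, paper rolls 223.00.
Best packing: 4×ceramic tiles + paper rolls — 24 m³, 6280 total.
Every other selection either busts 24 m³ or fails to beat 6280.

6280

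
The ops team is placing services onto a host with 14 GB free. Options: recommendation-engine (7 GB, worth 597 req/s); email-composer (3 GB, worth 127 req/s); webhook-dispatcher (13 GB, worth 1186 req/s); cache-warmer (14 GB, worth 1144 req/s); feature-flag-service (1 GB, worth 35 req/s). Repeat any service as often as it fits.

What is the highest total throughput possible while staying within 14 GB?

Density check — webhook-dispatcher 91.23, recommendation-engine 85.29, cache-warmer 81.71 are the best per GB.
The ratio ordering already packs tightly: webhook-dispatcher + feature-flag-service, 14 GB, 1221.
Every other selection either busts 14 GB or fails to beat 1221.

1221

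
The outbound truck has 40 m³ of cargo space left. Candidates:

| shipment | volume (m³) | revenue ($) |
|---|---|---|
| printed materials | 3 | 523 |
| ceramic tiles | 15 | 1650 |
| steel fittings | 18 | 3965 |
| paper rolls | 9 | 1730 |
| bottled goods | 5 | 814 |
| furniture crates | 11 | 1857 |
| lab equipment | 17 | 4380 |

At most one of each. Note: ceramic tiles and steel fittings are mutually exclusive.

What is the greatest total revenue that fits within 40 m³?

9159

Taking the top-ratio shipments first gives printed materials + steel fittings + lab equipment for 8868 (38 m³).
Dropping printed materials frees 3 m³; slotting in bottled goods (5 m³) lifts the total to 9159 at 40 m³.
Nothing else feasible within 40 m³ beats 9159.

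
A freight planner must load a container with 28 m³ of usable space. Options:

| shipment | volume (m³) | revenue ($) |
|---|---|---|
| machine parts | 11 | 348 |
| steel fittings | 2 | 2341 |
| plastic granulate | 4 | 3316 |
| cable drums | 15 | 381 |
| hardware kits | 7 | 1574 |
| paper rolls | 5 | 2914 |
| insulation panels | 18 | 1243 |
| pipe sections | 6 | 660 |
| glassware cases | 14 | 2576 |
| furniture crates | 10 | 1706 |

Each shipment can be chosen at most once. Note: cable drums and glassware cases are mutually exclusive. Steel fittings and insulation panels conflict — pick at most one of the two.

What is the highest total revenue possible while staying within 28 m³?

11851

Taking steel fittings + plastic granulate + hardware kits + paper rolls + furniture crates: 28 m³ used, 11851 in revenue.
Next best is steel fittings + plastic granulate + paper rolls + glassware cases at 11147 (25 m³) — short by 704.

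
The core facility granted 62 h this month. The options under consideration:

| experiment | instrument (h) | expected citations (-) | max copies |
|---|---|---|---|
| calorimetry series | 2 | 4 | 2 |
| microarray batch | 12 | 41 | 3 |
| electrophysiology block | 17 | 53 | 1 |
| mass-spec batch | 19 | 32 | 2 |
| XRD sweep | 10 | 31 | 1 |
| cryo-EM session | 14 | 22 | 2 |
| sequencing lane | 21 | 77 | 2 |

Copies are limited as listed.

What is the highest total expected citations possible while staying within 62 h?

Greedy by ratio would take 2×calorimetry series + microarray batch + 2×sequencing lane: 58 h used, total 203.
Dropping 2×calorimetry series and sequencing lane frees 25 h; slotting in microarray batch + electrophysiology block (29 h) lifts the total to 212 at 62 h.
Nothing else within 62 h beats 212.

212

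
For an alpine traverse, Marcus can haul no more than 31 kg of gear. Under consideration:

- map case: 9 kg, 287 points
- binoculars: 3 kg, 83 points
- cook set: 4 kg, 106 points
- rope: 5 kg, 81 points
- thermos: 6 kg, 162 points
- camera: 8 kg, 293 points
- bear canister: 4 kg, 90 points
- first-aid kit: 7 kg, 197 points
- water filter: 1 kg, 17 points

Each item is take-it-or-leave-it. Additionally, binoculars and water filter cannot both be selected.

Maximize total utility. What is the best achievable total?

966

Ranking by ratio (utility/kg): camera 36.62, map case 31.89, first-aid kit 28.14.
The ratio ordering already packs tightly: map case + binoculars + cook set + camera + first-aid kit, 31 kg, 966.
An exhaustive check of the 512 subsets confirms 966.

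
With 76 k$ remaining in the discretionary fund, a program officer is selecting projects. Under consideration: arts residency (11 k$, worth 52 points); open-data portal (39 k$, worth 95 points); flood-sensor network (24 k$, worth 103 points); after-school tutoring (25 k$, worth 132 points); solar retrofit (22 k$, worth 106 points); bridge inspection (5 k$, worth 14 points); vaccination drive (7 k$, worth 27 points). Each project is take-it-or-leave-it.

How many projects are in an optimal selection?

4

Best achievable projected impact is 355.
flood-sensor network + after-school tutoring + solar retrofit + bridge inspection hits 355 at 76 k$.
Any selection reaching 355 contains exactly 4 projects.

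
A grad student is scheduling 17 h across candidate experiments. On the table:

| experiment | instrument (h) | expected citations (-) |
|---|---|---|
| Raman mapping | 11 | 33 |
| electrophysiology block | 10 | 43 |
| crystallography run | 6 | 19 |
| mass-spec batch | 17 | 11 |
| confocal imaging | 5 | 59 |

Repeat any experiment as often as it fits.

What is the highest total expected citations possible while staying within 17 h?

177

Density check — confocal imaging 11.80, electrophysiology block 4.30, crystallography run 3.17, Raman mapping 3.00 are the best per h.
3×confocal imaging uses 15 of the 17 h and totals 177.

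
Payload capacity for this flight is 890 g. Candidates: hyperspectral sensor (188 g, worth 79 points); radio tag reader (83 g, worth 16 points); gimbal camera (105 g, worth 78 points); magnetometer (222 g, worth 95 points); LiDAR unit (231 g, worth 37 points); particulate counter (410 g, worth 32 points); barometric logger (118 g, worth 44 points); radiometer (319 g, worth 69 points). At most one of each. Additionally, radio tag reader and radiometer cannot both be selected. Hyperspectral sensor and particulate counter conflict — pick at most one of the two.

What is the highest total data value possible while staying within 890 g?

333

A density-first pass picks hyperspectral sensor + radio tag reader + gimbal camera + magnetometer + barometric logger — 312 at 716 g.
Dropping radio tag reader frees 83 g; slotting in LiDAR unit (231 g) lifts the total to 333 at 864 g.
Runner-up hyperspectral sensor + gimbal camera + magnetometer + radiometer tops out at 321.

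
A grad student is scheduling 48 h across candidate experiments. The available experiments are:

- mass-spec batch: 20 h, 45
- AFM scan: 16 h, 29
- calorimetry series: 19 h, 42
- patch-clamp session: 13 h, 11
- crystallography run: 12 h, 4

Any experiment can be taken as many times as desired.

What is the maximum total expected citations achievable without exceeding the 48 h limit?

90

Taking 2×mass-spec batch: 40 h used, 90 in expected citations.
The spare 8 h is too small for any remaining experiment, and no exchange beats 90.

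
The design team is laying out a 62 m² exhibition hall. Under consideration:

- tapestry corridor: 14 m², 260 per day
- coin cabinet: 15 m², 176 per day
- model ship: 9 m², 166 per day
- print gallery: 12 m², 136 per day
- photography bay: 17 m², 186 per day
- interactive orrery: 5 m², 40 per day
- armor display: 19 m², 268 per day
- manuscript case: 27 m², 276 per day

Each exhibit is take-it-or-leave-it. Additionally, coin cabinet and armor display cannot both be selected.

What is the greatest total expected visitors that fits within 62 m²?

880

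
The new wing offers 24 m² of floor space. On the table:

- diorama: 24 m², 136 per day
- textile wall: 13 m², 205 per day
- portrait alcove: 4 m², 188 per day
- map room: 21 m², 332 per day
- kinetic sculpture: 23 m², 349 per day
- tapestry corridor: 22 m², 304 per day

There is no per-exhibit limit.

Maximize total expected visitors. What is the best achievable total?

6×portrait alcove uses 24 of the 24 m² and totals 1128.
No other feasible combination exceeds 1128.

1128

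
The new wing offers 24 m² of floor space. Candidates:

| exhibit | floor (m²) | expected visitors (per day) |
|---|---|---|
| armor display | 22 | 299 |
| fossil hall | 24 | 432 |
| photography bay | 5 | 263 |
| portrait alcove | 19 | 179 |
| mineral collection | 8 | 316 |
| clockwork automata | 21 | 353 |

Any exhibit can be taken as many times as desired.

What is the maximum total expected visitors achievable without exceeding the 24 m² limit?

1105

Taking the top-ratio exhibits first gives 4×photography bay for 1052 (20 m²).
The 5 m² tied up in photography bay is better spent on mineral collection — total rises to 1105 (23 m²).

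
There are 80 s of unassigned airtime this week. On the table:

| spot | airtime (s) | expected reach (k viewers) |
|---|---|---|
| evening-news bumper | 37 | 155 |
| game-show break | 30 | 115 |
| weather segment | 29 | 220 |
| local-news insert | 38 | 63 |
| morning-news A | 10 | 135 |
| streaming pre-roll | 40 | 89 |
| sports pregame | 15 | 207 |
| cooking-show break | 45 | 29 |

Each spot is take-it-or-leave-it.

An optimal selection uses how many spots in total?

3

Optimal total is 562.
weather segment + morning-news A + sports pregame hits 562 at 54 s.
All optima have 3 spots.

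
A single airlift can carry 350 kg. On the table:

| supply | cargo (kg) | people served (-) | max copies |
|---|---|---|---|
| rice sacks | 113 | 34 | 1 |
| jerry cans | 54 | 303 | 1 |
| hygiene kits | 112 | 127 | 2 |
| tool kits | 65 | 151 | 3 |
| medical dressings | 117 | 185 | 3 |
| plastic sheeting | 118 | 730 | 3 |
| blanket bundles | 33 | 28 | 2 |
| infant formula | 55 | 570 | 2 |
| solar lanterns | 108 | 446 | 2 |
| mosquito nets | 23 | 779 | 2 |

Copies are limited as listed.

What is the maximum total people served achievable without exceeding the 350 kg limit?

3731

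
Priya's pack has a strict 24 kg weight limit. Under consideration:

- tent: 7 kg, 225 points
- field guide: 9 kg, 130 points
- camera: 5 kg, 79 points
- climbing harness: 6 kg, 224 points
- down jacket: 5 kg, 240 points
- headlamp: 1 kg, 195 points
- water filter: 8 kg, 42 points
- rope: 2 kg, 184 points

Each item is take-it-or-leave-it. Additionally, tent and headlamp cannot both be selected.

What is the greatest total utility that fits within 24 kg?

Best packing: field guide + climbing harness + down jacket + headlamp + rope — 23 kg, 973 total.
Nothing else feasible within 24 kg beats 973.

973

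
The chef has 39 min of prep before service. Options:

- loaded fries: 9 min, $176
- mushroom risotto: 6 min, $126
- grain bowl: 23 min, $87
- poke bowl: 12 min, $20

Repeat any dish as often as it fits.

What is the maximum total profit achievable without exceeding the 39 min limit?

806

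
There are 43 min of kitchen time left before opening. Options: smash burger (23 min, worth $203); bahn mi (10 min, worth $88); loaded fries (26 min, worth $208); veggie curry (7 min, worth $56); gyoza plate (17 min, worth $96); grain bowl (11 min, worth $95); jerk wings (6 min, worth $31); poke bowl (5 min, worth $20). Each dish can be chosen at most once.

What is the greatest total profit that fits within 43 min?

By profit per min: smash burger 8.83, bahn mi 8.80, grain bowl 8.64, loaded fries 8.00 lead.
Greedy by ratio would take smash burger + bahn mi + veggie curry: 40 min used, total 347.
Dropping bahn mi frees 10 min; slotting in grain bowl (11 min) lifts the total to 354 at 41 min.
The closest alternative, bahn mi + loaded fries + veggie curry, reaches only 352.

354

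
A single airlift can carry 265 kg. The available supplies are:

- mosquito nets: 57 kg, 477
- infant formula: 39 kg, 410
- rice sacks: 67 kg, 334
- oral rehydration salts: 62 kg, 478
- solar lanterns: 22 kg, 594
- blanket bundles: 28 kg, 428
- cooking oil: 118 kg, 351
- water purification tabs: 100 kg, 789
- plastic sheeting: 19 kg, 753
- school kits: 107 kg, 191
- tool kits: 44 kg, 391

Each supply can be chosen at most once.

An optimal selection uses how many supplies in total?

Optimal total is 3451.
mosquito nets + infant formula + solar lanterns + blanket bundles + water purification tabs + plastic sheeting hits 3451 at 265 kg.
Any selection reaching 3451 contains exactly 6 supplies.

6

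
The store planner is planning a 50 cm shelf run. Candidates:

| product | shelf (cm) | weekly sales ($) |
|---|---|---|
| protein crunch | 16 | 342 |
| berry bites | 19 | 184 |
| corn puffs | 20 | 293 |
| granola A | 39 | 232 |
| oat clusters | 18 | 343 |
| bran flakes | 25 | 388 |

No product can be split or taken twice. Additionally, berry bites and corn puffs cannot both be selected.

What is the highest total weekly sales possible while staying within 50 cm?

731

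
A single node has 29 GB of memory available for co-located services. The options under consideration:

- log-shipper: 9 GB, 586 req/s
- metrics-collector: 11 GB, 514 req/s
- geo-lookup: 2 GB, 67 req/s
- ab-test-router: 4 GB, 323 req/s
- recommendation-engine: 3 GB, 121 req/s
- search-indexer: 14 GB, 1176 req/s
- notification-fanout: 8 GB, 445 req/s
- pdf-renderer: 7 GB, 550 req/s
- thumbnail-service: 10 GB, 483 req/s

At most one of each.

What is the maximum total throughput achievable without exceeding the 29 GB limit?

By throughput per GB: search-indexer 84.00, ab-test-router 80.75, pdf-renderer 78.57, log-shipper 65.11 lead.
Filling by ratio: ab-test-router + recommendation-engine + search-indexer + pdf-renderer for 2170, with 1 GB left unused.
Dropping ab-test-router and recommendation-engine frees 7 GB; slotting in notification-fanout (8 GB) lifts the total to 2171 at 29 GB.

2171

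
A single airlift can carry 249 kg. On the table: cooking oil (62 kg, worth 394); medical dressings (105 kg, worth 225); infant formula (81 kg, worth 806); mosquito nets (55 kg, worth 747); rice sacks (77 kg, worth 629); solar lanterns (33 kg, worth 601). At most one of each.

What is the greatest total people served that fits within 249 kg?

The ratio ordering already packs tightly: infant formula + mosquito nets + rice sacks + solar lanterns, 246 kg, 2783.
Next best is cooking oil + infant formula + mosquito nets + solar lanterns at 2548 (231 kg) — short by 235.

2783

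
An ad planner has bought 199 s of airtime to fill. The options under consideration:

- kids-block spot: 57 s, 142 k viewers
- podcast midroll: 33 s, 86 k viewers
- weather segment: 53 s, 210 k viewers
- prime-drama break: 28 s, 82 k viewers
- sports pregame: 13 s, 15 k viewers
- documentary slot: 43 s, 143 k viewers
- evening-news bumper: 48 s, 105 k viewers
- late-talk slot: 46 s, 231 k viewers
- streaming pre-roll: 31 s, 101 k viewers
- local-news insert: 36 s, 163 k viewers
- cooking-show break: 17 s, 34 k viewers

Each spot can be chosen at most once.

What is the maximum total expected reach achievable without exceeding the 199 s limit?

791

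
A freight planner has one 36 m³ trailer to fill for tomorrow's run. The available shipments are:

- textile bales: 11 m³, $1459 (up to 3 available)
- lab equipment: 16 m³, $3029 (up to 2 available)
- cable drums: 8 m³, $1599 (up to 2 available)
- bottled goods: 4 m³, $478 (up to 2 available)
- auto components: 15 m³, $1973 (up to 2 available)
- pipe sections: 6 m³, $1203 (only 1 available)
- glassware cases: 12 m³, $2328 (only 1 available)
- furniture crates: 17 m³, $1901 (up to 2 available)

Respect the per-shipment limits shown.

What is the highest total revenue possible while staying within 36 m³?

6956

By revenue per m³: pipe sections 200.50, cable drums 199.88, glassware cases 194.00, lab equipment 189.31 lead.
Taking the top-ratio shipments first gives 2×cable drums + pipe sections + glassware cases for 6729 (34 m³).
Replace cable drums and pipe sections with lab equipment: the trade gains 227 net, giving 6956 at 36 m³.
Every other selection either busts 36 m³ or exceeds an availability limit or fails to beat 6956.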